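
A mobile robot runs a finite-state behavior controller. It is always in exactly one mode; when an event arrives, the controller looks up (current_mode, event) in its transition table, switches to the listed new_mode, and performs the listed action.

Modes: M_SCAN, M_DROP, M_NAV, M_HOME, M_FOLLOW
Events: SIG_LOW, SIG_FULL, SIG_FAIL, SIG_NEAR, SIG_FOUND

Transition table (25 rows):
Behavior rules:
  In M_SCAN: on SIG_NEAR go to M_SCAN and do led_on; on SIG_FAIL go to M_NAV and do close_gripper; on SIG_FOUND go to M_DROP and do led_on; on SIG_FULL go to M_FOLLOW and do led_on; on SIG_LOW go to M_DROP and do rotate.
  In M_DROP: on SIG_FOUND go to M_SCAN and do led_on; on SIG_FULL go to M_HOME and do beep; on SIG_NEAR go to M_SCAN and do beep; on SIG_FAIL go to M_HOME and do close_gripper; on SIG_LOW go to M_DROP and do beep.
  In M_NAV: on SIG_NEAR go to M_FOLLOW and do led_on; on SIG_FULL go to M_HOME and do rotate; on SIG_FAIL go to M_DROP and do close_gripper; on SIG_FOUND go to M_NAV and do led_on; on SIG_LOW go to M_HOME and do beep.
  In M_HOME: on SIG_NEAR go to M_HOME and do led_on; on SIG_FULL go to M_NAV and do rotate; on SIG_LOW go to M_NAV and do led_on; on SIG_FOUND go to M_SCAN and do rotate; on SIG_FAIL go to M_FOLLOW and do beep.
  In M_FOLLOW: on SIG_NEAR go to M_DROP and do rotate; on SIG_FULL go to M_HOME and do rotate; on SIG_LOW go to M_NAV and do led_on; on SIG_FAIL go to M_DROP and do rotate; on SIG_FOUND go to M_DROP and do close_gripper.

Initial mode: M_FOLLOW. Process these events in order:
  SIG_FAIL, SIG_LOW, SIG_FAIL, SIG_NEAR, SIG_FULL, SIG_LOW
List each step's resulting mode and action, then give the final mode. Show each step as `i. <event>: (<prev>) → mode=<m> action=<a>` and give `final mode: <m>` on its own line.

final mode: M_HOME

1. SIG_FAIL: (M_FOLLOW) → mode=M_DROP action=rotate
2. SIG_LOW: (M_DROP) → mode=M_DROP action=beep
3. SIG_FAIL: (M_DROP) → mode=M_HOME action=close_gripper
4. SIG_NEAR: (M_HOME) → mode=M_HOME action=led_on
5. SIG_FULL: (M_HOME) → mode=M_NAV action=rotate
6. SIG_LOW: (M_NAV) → mode=M_HOME action=beep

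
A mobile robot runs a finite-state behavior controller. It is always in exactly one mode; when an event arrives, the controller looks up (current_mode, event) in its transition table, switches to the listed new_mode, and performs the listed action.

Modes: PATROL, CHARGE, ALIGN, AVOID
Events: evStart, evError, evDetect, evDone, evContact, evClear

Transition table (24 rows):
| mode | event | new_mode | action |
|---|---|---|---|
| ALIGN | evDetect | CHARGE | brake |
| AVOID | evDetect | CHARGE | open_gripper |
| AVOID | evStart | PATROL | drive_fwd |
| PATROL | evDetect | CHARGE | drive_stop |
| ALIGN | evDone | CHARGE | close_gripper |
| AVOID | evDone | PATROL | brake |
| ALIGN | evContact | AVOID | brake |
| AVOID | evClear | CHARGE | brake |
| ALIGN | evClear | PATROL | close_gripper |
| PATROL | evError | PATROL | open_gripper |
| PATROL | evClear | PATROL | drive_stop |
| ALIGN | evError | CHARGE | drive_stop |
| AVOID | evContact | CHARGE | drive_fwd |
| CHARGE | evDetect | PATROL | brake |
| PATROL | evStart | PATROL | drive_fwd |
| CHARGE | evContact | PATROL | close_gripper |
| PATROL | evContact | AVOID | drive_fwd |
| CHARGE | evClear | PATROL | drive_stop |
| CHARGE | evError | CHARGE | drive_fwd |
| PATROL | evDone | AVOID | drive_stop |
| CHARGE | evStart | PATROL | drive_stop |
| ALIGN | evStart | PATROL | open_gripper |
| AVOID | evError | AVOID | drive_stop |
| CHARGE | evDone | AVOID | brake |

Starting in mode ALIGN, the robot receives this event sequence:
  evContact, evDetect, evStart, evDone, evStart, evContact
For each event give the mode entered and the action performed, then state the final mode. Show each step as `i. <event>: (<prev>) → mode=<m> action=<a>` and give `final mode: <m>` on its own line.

final mode: AVOID

1. evContact: (ALIGN) → mode=AVOID action=brake
2. evDetect: (AVOID) → mode=CHARGE action=open_gripper
3. evStart: (CHARGE) → mode=PATROL action=drive_stop
4. evDone: (PATROL) → mode=AVOID action=drive_stop
5. evStart: (AVOID) → mode=PATROL action=drive_fwd
6. evContact: (PATROL) → mode=AVOID action=drive_fwd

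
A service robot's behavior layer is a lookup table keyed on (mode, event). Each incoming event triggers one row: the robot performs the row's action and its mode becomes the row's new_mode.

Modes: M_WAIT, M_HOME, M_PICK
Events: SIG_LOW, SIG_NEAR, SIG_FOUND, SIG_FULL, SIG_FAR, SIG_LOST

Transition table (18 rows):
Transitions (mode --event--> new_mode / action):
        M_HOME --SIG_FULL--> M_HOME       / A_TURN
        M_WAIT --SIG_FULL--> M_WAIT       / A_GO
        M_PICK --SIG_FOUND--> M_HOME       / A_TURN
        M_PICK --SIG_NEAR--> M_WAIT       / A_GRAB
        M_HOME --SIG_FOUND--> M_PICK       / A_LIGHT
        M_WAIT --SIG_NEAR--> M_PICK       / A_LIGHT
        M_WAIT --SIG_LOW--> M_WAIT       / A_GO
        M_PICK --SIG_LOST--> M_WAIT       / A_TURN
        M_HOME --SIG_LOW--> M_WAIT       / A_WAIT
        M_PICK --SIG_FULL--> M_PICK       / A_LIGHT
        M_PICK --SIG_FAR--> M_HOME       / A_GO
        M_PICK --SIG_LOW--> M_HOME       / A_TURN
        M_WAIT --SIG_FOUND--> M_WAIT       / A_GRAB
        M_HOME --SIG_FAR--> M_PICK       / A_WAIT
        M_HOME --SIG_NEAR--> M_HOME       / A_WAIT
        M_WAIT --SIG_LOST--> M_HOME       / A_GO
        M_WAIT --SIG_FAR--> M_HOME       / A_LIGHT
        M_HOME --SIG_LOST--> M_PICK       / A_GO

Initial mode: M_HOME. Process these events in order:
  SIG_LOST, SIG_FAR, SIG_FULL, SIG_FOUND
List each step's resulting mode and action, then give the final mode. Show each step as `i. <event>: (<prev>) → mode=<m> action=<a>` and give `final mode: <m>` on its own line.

final mode: M_PICK

1. SIG_LOST: (M_HOME) → mode=M_PICK action=A_GO
2. SIG_FAR: (M_PICK) → mode=M_HOME action=A_GO
3. SIG_FULL: (M_HOME) → mode=M_HOME action=A_TURN
4. SIG_FOUND: (M_HOME) → mode=M_PICK action=A_LIGHT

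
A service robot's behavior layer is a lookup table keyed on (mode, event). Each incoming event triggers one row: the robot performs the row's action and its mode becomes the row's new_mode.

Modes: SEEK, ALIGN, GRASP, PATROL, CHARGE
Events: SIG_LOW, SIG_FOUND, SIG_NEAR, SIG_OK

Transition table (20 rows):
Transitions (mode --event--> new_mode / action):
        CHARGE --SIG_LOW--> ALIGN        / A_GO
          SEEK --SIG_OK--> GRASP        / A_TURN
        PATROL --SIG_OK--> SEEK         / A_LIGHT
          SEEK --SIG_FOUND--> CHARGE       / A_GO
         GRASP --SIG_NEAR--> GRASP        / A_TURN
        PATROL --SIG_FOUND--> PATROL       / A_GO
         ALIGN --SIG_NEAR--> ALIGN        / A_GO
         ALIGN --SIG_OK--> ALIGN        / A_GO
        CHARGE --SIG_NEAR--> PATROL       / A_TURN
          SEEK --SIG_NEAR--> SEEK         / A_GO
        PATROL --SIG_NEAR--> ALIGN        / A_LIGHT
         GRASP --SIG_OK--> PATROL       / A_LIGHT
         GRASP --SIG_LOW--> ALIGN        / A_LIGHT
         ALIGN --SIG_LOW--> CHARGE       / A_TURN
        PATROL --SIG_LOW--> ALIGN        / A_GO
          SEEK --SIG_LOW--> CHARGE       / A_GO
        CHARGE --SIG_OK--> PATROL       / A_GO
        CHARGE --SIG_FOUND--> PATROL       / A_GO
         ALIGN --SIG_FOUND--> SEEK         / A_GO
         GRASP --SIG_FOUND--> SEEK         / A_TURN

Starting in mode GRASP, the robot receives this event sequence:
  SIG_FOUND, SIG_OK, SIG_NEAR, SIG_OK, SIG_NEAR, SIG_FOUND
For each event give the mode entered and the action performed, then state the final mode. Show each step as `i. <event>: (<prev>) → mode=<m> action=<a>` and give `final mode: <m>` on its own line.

final mode: SEEK

1. SIG_FOUND: (GRASP) → mode=SEEK action=A_TURN
2. SIG_OK: (SEEK) → mode=GRASP action=A_TURN
3. SIG_NEAR: (GRASP) → mode=GRASP action=A_TURN
4. SIG_OK: (GRASP) → mode=PATROL action=A_LIGHT
5. SIG_NEAR: (PATROL) → mode=ALIGN action=A_LIGHT
6. SIG_FOUND: (ALIGN) → mode=SEEK action=A_GO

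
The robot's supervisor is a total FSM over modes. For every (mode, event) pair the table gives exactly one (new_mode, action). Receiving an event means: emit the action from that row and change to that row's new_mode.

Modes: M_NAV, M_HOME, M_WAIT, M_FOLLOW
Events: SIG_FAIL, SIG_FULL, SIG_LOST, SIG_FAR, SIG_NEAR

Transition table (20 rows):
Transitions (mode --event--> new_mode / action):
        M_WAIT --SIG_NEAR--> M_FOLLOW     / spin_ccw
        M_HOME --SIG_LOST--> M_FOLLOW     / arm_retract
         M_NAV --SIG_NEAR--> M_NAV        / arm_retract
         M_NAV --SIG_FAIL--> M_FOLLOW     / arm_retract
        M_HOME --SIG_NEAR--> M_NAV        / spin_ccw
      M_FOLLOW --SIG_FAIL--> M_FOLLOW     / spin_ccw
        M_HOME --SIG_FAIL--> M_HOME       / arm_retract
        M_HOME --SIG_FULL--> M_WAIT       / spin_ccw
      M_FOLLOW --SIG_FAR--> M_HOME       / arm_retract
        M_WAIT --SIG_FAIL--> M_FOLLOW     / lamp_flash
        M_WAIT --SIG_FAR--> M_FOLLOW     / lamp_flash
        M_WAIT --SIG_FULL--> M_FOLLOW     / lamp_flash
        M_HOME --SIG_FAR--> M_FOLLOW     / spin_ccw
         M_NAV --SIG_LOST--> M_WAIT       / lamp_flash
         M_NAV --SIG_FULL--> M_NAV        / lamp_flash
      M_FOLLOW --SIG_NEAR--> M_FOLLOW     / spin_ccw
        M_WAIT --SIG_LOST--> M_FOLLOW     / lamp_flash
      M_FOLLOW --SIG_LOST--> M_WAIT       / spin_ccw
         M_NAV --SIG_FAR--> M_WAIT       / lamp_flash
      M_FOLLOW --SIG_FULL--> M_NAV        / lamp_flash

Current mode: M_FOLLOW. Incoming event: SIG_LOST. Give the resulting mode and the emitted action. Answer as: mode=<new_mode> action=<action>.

mode=M_WAIT action=spin_ccw

current mode = M_FOLLOW; filter table to that mode:
  (M_FOLLOW, SIG_FAIL) → (M_FOLLOW, spin_ccw)
  (M_FOLLOW, SIG_FAR) → (M_HOME, arm_retract)
  (M_FOLLOW, SIG_NEAR) → (M_FOLLOW, spin_ccw)
  (M_FOLLOW, SIG_LOST) → (M_WAIT, spin_ccw)  ← event matches
  (M_FOLLOW, SIG_FULL) → (M_NAV, lamp_flash)
event = SIG_LOST selects (M_WAIT, spin_ccw)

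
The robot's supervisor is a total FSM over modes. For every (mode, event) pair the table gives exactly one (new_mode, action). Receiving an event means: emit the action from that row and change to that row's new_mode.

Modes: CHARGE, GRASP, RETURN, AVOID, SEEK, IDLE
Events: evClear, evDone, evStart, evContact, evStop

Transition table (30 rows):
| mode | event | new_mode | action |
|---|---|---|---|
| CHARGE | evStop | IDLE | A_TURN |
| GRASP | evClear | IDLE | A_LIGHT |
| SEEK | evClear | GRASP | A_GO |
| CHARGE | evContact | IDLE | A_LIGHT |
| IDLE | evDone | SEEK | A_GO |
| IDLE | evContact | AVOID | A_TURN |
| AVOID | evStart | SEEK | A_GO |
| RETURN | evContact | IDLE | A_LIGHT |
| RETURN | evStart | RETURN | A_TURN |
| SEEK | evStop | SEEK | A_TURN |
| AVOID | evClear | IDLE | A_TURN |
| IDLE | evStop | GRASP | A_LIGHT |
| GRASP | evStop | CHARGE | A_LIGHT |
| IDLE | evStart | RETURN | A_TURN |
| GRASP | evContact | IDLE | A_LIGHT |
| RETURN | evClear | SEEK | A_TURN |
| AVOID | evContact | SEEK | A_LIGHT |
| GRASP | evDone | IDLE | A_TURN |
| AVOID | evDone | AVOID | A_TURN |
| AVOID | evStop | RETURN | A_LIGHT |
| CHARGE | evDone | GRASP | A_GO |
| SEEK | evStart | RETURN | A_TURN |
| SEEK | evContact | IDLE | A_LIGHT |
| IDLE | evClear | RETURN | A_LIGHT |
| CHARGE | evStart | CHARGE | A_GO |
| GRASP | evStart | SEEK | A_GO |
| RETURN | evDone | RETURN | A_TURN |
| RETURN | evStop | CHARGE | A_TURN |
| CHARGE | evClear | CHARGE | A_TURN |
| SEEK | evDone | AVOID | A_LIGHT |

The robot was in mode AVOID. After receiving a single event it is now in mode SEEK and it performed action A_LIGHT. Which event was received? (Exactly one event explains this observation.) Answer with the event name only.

try evClear: (AVOID, evClear) → (IDLE, A_TURN)
try evDone: (AVOID, evDone) → (AVOID, A_TURN)
try evStart: (AVOID, evStart) → (SEEK, A_GO)
try evContact: (AVOID, evContact) → (SEEK, A_LIGHT)  ← matches
try evStop: (AVOID, evStop) → (RETURN, A_LIGHT)

evContact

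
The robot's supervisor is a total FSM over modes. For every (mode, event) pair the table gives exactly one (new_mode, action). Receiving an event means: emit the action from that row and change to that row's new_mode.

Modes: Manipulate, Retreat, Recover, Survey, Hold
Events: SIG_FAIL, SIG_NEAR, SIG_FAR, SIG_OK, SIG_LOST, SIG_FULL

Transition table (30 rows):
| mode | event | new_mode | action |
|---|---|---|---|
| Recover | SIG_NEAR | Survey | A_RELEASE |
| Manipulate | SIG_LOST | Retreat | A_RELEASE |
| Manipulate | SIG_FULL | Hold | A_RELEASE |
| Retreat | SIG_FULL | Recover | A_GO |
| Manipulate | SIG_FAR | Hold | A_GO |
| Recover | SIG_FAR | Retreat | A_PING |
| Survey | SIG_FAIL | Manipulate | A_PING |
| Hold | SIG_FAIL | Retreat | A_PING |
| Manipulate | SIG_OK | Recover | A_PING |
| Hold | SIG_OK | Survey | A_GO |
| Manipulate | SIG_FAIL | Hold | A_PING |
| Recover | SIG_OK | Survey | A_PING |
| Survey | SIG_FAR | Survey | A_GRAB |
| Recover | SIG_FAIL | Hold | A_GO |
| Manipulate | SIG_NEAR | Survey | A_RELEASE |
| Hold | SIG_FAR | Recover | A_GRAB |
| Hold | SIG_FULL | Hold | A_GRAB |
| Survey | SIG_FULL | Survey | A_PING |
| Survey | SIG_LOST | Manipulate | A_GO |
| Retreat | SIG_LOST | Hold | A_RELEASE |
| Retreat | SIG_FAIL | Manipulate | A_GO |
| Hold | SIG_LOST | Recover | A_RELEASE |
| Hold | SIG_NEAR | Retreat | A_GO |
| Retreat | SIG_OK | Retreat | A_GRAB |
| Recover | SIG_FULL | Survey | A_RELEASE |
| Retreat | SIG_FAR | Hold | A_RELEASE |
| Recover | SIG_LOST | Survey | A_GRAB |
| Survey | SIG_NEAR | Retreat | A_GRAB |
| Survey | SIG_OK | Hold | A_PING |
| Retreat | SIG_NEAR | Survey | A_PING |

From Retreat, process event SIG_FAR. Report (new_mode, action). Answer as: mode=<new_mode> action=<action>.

mode=Hold action=A_RELEASE

current mode = Retreat; filter table to that mode:
  (Retreat, SIG_FULL) → (Recover, A_GO)
  (Retreat, SIG_LOST) → (Hold, A_RELEASE)
  (Retreat, SIG_FAIL) → (Manipulate, A_GO)
  (Retreat, SIG_OK) → (Retreat, A_GRAB)
  (Retreat, SIG_FAR) → (Hold, A_RELEASE)  ← event matches
  (Retreat, SIG_NEAR) → (Survey, A_PING)
event = SIG_FAR selects (Hold, A_RELEASE)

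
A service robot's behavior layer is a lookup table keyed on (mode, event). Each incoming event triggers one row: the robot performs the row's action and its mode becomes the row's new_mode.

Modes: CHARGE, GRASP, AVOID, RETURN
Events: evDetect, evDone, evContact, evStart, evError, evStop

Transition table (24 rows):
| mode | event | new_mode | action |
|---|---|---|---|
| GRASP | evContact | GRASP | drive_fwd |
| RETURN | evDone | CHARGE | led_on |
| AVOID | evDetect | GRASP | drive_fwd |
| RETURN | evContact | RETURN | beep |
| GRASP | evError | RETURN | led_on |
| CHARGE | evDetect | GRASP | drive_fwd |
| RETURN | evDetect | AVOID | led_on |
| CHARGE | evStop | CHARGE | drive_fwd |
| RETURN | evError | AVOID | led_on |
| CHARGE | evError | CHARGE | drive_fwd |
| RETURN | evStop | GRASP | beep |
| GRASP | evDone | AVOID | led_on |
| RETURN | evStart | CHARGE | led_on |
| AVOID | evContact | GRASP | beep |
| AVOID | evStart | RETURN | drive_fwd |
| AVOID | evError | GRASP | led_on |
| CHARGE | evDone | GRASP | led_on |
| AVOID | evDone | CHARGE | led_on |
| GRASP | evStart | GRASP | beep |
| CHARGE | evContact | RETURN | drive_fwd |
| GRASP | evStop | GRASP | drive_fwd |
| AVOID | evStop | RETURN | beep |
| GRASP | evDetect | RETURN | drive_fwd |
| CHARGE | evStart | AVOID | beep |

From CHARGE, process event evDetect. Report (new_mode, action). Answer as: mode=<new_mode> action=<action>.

current mode = CHARGE; filter table to that mode:
  (CHARGE, evDetect) → (GRASP, drive_fwd)  ← event matches
  (CHARGE, evStop) → (CHARGE, drive_fwd)
  (CHARGE, evError) → (CHARGE, drive_fwd)
  (CHARGE, evDone) → (GRASP, led_on)
  (CHARGE, evContact) → (RETURN, drive_fwd)
  (CHARGE, evStart) → (AVOID, beep)
event = evDetect selects (GRASP, drive_fwd)

mode=GRASP action=drive_fwd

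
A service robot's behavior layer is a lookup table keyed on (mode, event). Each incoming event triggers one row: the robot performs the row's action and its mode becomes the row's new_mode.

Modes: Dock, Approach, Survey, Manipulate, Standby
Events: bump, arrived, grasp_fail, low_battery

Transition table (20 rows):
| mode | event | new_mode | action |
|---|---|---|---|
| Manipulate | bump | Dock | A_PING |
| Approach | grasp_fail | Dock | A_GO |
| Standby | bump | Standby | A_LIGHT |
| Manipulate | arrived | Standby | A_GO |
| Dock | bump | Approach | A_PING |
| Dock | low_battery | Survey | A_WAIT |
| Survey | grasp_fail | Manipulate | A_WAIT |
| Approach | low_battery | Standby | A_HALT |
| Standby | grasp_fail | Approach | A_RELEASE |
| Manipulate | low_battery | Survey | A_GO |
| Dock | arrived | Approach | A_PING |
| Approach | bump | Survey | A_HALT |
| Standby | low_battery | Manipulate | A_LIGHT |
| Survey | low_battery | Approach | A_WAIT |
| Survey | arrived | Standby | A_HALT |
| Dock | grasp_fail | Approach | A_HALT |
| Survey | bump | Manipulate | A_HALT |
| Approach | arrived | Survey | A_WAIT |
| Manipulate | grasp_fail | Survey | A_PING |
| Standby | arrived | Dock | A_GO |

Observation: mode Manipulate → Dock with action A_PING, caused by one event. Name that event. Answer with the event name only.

bump

try bump: (Manipulate, bump) → (Dock, A_PING)  ← matches
try arrived: (Manipulate, arrived) → (Standby, A_GO)
try grasp_fail: (Manipulate, grasp_fail) → (Survey, A_PING)
try low_battery: (Manipulate, low_battery) → (Survey, A_GO)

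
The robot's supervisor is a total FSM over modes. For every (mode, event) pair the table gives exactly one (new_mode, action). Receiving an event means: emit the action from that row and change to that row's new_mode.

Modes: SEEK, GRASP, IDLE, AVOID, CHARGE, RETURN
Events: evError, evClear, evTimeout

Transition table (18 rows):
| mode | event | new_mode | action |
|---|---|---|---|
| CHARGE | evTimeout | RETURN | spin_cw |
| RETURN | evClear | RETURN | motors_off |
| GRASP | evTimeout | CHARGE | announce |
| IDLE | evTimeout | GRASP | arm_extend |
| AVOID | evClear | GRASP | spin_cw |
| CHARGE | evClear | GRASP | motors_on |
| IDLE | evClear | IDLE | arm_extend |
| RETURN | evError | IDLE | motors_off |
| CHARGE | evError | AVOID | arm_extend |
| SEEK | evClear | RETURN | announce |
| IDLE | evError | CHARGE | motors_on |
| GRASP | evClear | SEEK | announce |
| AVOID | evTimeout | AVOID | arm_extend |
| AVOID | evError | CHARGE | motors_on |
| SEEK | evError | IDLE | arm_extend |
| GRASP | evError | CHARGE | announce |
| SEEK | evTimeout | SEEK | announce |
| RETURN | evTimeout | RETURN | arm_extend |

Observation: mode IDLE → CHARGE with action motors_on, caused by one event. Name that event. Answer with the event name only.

evError

try evError: (IDLE, evError) → (CHARGE, motors_on)  ← matches
try evClear: (IDLE, evClear) → (IDLE, arm_extend)
try evTimeout: (IDLE, evTimeout) → (GRASP, arm_extend)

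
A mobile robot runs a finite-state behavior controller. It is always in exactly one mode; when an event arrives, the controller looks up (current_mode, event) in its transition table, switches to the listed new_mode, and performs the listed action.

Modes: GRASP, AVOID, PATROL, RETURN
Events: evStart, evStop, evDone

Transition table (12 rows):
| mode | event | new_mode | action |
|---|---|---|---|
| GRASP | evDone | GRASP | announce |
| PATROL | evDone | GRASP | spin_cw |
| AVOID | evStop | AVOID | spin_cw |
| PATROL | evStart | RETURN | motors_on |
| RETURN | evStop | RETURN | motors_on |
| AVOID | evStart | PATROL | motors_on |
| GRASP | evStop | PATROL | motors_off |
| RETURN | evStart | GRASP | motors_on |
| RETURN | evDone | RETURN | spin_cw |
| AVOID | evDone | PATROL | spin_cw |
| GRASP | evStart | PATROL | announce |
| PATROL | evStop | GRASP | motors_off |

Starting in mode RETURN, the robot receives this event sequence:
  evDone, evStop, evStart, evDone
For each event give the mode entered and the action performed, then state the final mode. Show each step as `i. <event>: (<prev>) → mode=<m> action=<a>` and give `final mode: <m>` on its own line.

1. evDone: (RETURN) → mode=RETURN action=spin_cw
2. evStop: (RETURN) → mode=RETURN action=motors_on
3. evStart: (RETURN) → mode=GRASP action=motors_on
4. evDone: (GRASP) → mode=GRASP action=announce

final mode: GRASP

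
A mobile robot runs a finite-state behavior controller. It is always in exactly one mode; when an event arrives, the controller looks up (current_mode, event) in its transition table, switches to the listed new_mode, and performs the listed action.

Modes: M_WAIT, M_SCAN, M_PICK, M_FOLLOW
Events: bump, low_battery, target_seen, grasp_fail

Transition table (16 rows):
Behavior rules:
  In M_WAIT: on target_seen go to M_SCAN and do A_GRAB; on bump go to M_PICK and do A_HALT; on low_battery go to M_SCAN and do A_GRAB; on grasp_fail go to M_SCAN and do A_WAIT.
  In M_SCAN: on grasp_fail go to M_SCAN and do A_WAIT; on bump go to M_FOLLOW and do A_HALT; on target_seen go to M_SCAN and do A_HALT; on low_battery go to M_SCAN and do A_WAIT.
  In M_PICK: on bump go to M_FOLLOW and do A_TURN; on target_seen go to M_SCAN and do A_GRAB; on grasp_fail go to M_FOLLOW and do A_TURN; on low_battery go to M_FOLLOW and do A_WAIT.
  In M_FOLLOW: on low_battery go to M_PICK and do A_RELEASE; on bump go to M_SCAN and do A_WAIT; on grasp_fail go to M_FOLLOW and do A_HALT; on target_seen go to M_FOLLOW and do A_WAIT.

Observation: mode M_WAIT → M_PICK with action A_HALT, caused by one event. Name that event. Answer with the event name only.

try bump: (M_WAIT, bump) → (M_PICK, A_HALT)  ← matches
try low_battery: (M_WAIT, low_battery) → (M_SCAN, A_GRAB)
try target_seen: (M_WAIT, target_seen) → (M_SCAN, A_GRAB)
try grasp_fail: (M_WAIT, grasp_fail) → (M_SCAN, A_WAIT)

bump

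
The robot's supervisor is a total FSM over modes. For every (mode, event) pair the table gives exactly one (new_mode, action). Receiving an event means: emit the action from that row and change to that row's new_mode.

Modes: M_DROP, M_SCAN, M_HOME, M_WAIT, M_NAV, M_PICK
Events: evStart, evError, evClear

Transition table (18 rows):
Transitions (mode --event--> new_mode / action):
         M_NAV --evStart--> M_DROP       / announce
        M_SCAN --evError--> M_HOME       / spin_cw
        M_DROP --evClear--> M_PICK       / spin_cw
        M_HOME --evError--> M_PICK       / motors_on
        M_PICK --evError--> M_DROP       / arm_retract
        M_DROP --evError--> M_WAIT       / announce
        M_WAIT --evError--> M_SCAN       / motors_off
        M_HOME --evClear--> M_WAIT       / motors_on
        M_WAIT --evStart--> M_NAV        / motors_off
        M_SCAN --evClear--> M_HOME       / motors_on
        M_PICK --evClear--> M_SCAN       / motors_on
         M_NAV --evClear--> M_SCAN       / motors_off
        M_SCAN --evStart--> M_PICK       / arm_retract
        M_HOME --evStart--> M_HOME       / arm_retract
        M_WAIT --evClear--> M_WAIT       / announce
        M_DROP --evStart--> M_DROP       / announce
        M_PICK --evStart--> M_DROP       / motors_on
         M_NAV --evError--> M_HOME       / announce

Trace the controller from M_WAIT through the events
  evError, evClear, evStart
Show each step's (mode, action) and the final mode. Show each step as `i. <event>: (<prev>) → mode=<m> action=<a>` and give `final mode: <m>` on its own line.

final mode: M_HOME

1. evError: (M_WAIT) → mode=M_SCAN action=motors_off
2. evClear: (M_SCAN) → mode=M_HOME action=motors_on
3. evStart: (M_HOME) → mode=M_HOME action=arm_retract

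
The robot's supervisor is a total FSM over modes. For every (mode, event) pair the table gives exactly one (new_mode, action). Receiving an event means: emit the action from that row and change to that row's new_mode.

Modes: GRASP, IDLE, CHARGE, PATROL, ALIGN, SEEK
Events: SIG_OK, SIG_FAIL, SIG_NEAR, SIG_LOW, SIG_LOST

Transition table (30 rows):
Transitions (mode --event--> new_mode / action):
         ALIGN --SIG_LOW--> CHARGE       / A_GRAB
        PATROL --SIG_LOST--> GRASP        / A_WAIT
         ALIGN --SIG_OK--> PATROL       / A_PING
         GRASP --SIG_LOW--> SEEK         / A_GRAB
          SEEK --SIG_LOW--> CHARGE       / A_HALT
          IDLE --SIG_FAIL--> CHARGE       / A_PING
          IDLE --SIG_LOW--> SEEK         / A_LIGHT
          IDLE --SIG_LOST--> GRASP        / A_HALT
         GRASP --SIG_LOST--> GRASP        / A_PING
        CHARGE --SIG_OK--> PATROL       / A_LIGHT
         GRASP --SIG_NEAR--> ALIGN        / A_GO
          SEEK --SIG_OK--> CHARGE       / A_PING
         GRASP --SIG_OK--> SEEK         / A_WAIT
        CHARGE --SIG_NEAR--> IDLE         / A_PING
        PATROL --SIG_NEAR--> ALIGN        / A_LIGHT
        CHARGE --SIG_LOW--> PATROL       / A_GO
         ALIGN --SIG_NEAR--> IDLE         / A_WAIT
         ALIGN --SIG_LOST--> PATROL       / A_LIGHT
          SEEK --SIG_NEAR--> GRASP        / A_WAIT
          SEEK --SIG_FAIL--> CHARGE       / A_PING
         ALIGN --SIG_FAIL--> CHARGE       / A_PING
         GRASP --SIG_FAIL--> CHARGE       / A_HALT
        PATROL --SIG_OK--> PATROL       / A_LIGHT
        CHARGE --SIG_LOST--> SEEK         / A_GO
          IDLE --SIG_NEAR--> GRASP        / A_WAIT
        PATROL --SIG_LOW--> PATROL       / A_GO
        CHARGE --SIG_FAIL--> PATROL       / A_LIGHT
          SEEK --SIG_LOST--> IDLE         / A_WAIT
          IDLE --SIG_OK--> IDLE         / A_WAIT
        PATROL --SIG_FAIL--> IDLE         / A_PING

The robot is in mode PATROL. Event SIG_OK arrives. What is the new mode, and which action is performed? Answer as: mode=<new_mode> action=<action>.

current mode = PATROL; filter table to that mode:
  (PATROL, SIG_LOST) → (GRASP, A_WAIT)
  (PATROL, SIG_NEAR) → (ALIGN, A_LIGHT)
  (PATROL, SIG_OK) → (PATROL, A_LIGHT)  ← event matches
  (PATROL, SIG_LOW) → (PATROL, A_GO)
  (PATROL, SIG_FAIL) → (IDLE, A_PING)
event = SIG_OK selects (PATROL, A_LIGHT)

mode=PATROL action=A_LIGHT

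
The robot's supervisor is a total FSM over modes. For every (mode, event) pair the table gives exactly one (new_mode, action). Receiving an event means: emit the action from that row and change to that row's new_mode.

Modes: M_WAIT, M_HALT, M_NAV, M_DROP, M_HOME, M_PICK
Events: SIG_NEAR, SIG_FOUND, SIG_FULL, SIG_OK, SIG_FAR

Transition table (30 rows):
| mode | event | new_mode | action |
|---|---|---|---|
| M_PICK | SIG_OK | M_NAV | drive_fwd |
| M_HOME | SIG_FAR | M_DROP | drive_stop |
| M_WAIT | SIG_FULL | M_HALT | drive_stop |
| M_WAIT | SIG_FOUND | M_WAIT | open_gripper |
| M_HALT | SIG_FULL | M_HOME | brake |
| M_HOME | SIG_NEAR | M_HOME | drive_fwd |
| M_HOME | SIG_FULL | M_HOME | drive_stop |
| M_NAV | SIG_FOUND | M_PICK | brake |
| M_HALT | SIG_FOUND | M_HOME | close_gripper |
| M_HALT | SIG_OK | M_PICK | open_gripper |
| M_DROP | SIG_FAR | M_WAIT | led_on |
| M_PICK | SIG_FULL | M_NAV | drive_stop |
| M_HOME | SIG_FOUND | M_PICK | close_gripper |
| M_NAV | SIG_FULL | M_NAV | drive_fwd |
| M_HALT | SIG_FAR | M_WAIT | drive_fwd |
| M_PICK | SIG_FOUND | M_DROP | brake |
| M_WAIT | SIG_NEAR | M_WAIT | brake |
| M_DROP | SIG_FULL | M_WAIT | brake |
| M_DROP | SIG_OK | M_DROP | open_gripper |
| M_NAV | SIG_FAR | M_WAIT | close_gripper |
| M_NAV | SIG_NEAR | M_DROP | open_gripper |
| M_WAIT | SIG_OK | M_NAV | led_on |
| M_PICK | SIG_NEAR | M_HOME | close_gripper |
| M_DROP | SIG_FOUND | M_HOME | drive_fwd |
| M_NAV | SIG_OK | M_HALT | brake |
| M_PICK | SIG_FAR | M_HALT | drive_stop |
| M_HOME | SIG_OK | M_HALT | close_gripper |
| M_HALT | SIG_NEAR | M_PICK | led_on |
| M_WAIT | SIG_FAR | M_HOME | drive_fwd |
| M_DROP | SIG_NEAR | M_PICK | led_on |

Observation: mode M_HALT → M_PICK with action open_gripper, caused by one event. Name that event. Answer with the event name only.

try SIG_NEAR: (M_HALT, SIG_NEAR) → (M_PICK, led_on)
try SIG_FOUND: (M_HALT, SIG_FOUND) → (M_HOME, close_gripper)
try SIG_FULL: (M_HALT, SIG_FULL) → (M_HOME, brake)
try SIG_OK: (M_HALT, SIG_OK) → (M_PICK, open_gripper)  ← matches
try SIG_FAR: (M_HALT, SIG_FAR) → (M_WAIT, drive_fwd)

SIG_OK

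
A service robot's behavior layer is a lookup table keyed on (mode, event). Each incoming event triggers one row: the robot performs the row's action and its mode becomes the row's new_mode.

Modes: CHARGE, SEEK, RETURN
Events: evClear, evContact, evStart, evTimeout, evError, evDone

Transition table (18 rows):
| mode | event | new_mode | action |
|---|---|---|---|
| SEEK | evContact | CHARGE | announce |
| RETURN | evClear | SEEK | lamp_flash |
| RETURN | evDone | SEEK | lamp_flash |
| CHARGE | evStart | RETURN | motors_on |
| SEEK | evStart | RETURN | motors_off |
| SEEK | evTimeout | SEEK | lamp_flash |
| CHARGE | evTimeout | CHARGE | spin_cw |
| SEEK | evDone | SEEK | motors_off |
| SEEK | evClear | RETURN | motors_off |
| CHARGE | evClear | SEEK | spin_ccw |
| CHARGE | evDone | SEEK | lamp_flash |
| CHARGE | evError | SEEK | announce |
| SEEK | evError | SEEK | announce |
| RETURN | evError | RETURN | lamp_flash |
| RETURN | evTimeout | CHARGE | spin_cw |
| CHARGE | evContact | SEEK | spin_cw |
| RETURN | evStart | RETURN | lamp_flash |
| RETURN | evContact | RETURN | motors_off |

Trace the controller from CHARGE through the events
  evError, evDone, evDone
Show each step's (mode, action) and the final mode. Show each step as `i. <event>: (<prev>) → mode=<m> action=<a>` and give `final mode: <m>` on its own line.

final mode: SEEK

1. evError: (CHARGE) → mode=SEEK action=announce
2. evDone: (SEEK) → mode=SEEK action=motors_off
3. evDone: (SEEK) → mode=SEEK action=motors_off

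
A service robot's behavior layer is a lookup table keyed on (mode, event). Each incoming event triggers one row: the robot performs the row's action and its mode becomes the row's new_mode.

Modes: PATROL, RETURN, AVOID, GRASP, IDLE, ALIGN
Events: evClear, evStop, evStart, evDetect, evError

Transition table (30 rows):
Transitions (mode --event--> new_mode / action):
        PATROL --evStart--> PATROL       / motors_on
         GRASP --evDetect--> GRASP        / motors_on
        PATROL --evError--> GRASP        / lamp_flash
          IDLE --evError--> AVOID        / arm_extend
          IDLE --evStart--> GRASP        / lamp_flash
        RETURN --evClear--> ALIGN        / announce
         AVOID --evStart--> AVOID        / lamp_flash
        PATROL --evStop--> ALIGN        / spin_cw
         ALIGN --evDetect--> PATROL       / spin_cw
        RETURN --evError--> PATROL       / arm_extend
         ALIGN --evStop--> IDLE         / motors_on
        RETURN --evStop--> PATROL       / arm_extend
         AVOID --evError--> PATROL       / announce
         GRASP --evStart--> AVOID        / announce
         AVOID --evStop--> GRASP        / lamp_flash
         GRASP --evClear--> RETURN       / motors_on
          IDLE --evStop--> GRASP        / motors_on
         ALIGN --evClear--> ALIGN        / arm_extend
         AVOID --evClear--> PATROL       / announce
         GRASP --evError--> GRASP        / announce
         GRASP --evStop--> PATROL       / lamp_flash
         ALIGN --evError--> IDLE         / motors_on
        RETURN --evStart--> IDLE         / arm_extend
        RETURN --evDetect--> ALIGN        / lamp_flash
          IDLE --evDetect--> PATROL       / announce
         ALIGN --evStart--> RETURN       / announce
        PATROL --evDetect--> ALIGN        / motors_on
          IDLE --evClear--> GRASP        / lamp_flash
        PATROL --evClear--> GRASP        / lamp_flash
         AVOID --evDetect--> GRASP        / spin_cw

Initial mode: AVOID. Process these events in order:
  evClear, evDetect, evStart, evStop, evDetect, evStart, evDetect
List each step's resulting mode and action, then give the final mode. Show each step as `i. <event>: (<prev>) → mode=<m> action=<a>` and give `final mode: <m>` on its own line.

final mode: ALIGN

1. evClear: (AVOID) → mode=PATROL action=announce
2. evDetect: (PATROL) → mode=ALIGN action=motors_on
3. evStart: (ALIGN) → mode=RETURN action=announce
4. evStop: (RETURN) → mode=PATROL action=arm_extend
5. evDetect: (PATROL) → mode=ALIGN action=motors_on
6. evStart: (ALIGN) → mode=RETURN action=announce
7. evDetect: (RETURN) → mode=ALIGN action=lamp_flash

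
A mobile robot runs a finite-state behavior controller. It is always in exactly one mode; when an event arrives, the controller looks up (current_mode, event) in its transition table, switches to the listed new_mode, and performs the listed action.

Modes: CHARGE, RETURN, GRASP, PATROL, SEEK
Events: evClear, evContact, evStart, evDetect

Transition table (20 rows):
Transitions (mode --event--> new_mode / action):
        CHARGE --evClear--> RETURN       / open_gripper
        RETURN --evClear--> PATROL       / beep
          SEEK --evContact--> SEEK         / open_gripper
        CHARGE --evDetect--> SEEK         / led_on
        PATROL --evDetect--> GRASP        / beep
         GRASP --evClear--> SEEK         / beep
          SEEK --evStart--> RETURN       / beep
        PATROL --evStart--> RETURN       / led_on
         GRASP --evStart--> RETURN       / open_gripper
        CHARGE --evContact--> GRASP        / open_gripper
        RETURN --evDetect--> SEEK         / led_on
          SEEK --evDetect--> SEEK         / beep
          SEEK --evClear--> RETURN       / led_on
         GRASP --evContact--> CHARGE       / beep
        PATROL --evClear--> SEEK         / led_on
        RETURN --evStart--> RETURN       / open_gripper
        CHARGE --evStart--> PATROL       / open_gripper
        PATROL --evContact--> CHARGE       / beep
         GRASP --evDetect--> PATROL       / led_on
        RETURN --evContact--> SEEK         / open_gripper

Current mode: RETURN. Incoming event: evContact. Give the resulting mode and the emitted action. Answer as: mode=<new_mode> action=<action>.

mode=SEEK action=open_gripper

current mode = RETURN; filter table to that mode:
  (RETURN, evClear) → (PATROL, beep)
  (RETURN, evDetect) → (SEEK, led_on)
  (RETURN, evStart) → (RETURN, open_gripper)
  (RETURN, evContact) → (SEEK, open_gripper)  ← event matches
event = evContact selects (SEEK, open_gripper)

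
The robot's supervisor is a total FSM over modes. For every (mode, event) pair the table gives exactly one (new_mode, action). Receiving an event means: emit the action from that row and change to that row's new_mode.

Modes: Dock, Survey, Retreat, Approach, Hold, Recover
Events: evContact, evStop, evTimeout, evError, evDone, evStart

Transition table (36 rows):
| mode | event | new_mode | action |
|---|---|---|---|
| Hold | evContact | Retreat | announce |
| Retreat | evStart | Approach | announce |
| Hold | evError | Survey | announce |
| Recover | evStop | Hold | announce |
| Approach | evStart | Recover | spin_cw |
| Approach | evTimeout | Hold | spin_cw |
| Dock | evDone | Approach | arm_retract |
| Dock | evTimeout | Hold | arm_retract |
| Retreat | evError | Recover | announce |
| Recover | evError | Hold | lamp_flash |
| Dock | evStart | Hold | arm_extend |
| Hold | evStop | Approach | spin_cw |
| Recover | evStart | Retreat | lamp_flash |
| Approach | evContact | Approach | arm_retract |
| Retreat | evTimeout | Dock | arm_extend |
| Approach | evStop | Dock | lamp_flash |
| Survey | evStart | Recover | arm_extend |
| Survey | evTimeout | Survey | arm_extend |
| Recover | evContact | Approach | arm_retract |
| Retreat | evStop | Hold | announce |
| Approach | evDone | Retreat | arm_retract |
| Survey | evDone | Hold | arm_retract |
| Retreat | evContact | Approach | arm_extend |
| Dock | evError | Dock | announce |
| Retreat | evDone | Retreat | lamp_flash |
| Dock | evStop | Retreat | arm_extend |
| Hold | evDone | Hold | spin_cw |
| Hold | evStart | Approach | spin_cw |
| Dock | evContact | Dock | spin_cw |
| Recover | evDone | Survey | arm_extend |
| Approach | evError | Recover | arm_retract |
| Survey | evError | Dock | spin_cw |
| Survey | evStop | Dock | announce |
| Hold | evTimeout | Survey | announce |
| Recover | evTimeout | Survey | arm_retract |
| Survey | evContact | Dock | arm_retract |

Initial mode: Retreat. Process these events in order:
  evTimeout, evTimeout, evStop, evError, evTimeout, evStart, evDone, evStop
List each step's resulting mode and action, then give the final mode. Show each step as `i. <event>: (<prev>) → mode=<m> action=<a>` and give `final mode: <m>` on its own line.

final mode: Dock

1. evTimeout: (Retreat) → mode=Dock action=arm_extend
2. evTimeout: (Dock) → mode=Hold action=arm_retract
3. evStop: (Hold) → mode=Approach action=spin_cw
4. evError: (Approach) → mode=Recover action=arm_retract
5. evTimeout: (Recover) → mode=Survey action=arm_retract
6. evStart: (Survey) → mode=Recover action=arm_extend
7. evDone: (Recover) → mode=Survey action=arm_extend
8. evStop: (Survey) → mode=Dock action=announce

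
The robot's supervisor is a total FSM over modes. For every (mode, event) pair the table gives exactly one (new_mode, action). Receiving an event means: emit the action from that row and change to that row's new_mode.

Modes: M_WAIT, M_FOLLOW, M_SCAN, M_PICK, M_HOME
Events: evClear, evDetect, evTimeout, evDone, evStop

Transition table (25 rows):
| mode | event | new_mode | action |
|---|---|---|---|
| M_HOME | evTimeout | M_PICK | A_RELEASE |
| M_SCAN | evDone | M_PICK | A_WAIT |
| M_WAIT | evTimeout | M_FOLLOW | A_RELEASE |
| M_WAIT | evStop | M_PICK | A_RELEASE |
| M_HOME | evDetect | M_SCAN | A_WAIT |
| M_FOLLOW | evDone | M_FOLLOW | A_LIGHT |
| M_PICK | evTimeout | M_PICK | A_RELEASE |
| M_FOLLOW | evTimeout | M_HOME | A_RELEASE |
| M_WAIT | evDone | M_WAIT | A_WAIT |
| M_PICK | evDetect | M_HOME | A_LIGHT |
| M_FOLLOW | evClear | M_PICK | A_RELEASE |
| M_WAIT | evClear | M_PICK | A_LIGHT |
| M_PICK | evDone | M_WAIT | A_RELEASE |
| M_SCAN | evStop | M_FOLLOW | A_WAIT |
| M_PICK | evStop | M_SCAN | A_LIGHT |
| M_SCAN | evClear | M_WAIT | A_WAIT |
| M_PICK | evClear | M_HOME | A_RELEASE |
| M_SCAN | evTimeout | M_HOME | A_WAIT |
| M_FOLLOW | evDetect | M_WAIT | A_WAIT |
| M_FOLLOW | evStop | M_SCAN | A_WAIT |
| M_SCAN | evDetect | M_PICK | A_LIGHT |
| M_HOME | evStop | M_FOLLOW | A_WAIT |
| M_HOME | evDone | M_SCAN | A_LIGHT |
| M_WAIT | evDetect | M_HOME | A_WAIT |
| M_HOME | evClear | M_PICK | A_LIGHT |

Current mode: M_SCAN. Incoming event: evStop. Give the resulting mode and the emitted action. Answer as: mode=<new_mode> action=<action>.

current mode = M_SCAN; filter table to that mode:
  (M_SCAN, evDone) → (M_PICK, A_WAIT)
  (M_SCAN, evStop) → (M_FOLLOW, A_WAIT)  ← event matches
  (M_SCAN, evClear) → (M_WAIT, A_WAIT)
  (M_SCAN, evTimeout) → (M_HOME, A_WAIT)
  (M_SCAN, evDetect) → (M_PICK, A_LIGHT)
event = evStop selects (M_FOLLOW, A_WAIT)

mode=M_FOLLOW action=A_WAIT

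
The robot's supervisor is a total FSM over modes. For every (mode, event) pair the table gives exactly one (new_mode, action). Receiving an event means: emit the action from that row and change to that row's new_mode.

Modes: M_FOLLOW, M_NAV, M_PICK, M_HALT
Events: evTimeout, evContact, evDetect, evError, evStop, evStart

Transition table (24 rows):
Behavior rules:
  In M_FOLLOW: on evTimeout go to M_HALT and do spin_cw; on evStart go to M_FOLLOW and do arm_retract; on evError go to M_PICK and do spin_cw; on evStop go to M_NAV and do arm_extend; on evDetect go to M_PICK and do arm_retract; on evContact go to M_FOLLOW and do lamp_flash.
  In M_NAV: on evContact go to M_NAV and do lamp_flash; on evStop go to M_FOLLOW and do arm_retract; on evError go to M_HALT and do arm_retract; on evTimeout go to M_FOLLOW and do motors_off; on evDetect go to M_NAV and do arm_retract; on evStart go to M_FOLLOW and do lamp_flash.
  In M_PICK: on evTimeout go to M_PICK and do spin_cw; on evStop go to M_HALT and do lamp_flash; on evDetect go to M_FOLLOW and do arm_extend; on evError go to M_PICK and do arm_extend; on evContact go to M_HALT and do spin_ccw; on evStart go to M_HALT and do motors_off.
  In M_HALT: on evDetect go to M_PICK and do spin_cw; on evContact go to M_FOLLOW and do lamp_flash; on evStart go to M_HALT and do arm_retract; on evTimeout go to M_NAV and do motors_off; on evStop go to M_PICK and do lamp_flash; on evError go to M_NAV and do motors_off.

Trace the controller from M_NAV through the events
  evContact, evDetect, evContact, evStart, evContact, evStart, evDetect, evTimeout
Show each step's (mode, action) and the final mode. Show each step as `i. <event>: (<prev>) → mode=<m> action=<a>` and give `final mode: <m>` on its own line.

1. evContact: (M_NAV) → mode=M_NAV action=lamp_flash
2. evDetect: (M_NAV) → mode=M_NAV action=arm_retract
3. evContact: (M_NAV) → mode=M_NAV action=lamp_flash
4. evStart: (M_NAV) → mode=M_FOLLOW action=lamp_flash
5. evContact: (M_FOLLOW) → mode=M_FOLLOW action=lamp_flash
6. evStart: (M_FOLLOW) → mode=M_FOLLOW action=arm_retract
7. evDetect: (M_FOLLOW) → mode=M_PICK action=arm_retract
8. evTimeout: (M_PICK) → mode=M_PICK action=spin_cw

final mode: M_PICK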